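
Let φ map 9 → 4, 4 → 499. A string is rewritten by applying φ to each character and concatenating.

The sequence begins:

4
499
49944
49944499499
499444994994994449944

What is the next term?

4994449949949944499444994449949949944499499

Applying the rule to each of the 21 symbols of 499444994994994449944 gives the pieces 499 4 4 499 499 499 4 4 499 4 4 499 4 4 499 499 499 4 4 499 499, which concatenate to the answer.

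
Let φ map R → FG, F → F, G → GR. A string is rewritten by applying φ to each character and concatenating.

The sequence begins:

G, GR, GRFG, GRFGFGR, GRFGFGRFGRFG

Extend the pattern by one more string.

GRFGFGRFGRFGFGRFGFGR

Rewriting each symbol of GRFGFGRFGRFG: G→GR, R→FG, F→F, G→GR, F→F, G→GR, R→FG, F→F, G→GR, R→FG, F→F, G→GR, which concatenates to GR FG F GR F GR FG F GR FG F GR.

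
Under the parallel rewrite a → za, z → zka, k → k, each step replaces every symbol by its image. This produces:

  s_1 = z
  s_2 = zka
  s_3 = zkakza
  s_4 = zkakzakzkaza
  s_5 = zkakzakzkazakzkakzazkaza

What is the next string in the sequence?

zkakzakzkazakzkakzazkazakzkakzakzkazazkakzazkaza

φ(zkakzakzkazakzkakzazkaza) expands symbol-by-symbol to zka k za k zka za k zka k za zka za k zka k za k zka za zka k za zka za; joining the 24 pieces gives the next term.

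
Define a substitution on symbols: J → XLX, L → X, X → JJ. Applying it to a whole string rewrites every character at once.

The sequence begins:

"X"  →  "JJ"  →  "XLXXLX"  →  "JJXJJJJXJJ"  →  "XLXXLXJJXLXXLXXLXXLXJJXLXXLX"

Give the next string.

Applying the rule to each of the 28 symbols of XLXXLXJJXLXXLXXLXXLXJJXLXXLX gives the pieces JJ X JJ JJ X JJ XLX XLX JJ X JJ JJ X JJ JJ X JJ JJ X JJ XLX XLX JJ X JJ JJ X JJ, which concatenate to the answer.

JJXJJJJXJJXLXXLXJJXJJJJXJJJJXJJJJXJJXLXXLXJJXJJJJXJJ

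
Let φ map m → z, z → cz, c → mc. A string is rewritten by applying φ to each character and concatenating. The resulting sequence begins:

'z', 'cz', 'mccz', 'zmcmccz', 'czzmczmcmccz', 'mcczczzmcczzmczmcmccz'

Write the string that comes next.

Applying the rule to each of the 21 symbols of mcczczzmcczzmczmcmccz gives the pieces z mc mc cz mc cz cz z mc mc cz cz z mc cz z mc z mc mc cz, which concatenate to the answer.

zmcmcczmcczczzmcmcczczzmcczzmczmcmccz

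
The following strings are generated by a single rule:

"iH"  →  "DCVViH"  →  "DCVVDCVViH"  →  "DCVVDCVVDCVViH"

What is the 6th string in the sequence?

DCVVDCVVDCVVDCVVDCVViH

Each term is the previous one with DCVV prepended.
From DCVVDCVVDCVViH, 2 further steps: DCVVDCVVDCVViH → DCVVDCVVDCVVDCVViH → (answer).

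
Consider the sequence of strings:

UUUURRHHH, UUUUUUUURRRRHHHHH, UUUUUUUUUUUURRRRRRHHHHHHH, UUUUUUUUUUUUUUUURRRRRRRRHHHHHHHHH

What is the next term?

UUUUUUUUUUUUUUUUUUUURRRRRRRRRRHHHHHHHHHHH

Term n consists of 4n U's, followed by 2n R's, followed by 2n+1 H's (n = 1, 2, …).
Setting n = 5 gives 20, 10, 11 characters in each block.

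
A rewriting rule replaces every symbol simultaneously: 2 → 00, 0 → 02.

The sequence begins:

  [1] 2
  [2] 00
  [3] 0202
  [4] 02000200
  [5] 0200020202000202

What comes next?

02000202020002000200020202000200

φ(0200020202000202) expands symbol-by-symbol to 02 00 02 02 02 00 02 00 02 00 02 02 02 00 02 00; joining the 16 pieces gives the next term.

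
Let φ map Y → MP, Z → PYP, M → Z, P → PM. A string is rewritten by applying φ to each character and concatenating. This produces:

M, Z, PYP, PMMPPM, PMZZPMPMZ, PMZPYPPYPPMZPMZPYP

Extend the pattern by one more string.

PMZPYPPMMPPMPMMPPMPMZPYPPMZPYPPMMPPM

Replace each of the 18 characters of PMZPYPPYPPMZPMZPYP in place — PM Z PYP PM MP PM PM MP PM PM Z PYP PM Z PYP PM MP PM — and concatenate.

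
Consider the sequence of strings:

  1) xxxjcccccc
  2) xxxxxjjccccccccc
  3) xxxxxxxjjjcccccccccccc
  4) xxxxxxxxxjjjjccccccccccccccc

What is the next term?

xxxxxxxxxxxjjjjjcccccccccccccccccc

Reading off run lengths: x runs 3, 5, 7, 9; j runs 1, 2, 3, 4; c runs 6, 9, 12, 15 — each is linear in n (n = 1, 2, …).
Setting n = 5 gives 11, 5, 18 characters in each block.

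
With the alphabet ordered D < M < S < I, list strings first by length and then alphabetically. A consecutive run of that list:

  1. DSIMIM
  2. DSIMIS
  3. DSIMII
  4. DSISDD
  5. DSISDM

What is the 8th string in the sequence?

DSISMD

Continuing the enumeration 3 steps past DSISDM: DSISDM → DSISDS → DSISDI → (answer).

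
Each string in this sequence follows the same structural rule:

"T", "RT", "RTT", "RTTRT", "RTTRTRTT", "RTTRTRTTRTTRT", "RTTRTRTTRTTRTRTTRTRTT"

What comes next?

RTTRTRTTRTTRTRTTRTRTTRTTRTRTTRTTRT

This is a Fibonacci-style word recurrence s(k) = s(k−1)·s(k−2): e.g. RT·T = RTT.
Continuing: RTTRTRTTRTTRTRTTRTRTT · RTTRTRTTRTTRT gives term 8.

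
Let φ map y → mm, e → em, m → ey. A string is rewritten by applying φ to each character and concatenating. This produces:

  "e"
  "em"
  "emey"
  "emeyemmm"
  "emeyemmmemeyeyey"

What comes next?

Replace each of the 16 characters of emeyemmmemeyeyey in place — em ey em mm em ey ey ey em ey em mm em mm em mm — and concatenate.

emeyemmmemeyeyeyemeyemmmemmmemmm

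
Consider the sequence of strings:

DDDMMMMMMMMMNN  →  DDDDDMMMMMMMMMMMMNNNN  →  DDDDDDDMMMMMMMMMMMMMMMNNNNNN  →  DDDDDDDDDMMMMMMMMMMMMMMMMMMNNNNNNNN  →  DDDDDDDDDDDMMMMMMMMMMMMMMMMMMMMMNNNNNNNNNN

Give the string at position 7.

DDDDDDDDDDDDDDDMMMMMMMMMMMMMMMMMMMMMMMMMMMNNNNNNNNNNNNNN

Reading off run lengths: D runs 3, 5, 7, 9, 11; M runs 9, 12, 15, 18, 21; N runs 2, 4, 6, 8, 10 — each is linear in n, where the shown terms are n = 2, 3, 4, 5, 6.
For term 7, n = 8, so the run lengths are 15, 27, 14.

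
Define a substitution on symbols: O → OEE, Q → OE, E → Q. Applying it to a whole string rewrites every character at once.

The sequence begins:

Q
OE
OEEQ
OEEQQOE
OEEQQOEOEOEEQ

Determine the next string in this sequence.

Rewriting the 13 symbols of OEEQQOEOEOEEQ one by one yields OEE Q Q OE OE OEE Q OEE Q OEE Q Q OE; concatenated:

OEEQQOEOEOEEQOEEQOEEQQOE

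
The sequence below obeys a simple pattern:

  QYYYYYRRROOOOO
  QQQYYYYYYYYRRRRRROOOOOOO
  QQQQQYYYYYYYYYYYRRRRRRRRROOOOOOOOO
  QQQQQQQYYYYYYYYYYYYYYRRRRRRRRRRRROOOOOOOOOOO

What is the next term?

Term n consists of 2n-1 Q's, followed by 3n+2 Y's, followed by 3n R's, followed by 2n+3 O's (n = 1, 2, …).
At n = 5 the blocks have lengths 9, 17, 15, 13.

QQQQQQQQQYYYYYYYYYYYYYYYYYRRRRRRRRRRRRRRROOOOOOOOOOOOO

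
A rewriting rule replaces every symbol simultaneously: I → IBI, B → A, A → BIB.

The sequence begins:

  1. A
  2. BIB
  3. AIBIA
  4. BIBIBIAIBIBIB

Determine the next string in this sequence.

Rewriting the 13 symbols of BIBIBIAIBIBIB one by one yields A IBI A IBI A IBI BIB IBI A IBI A IBI A; concatenated:

AIBIAIBIAIBIBIBIBIAIBIAIBIA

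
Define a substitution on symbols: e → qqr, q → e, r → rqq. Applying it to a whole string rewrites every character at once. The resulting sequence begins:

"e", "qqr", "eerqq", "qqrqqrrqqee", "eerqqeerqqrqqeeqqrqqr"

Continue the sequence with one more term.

qqrqqrrqqeeqqrqqrrqqeerqqeeqqrqqreerqqeerqq

Replace each of the 21 characters of eerqqeerqqrqqeeqqrqqr in place — qqr qqr rqq e e qqr qqr rqq e e rqq e e qqr qqr e e rqq e e rqq — and concatenate.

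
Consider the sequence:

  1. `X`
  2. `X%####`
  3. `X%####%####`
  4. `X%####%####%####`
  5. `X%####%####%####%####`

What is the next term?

The strings grow by a fixed suffix %#### each time.
So the next term is X%####%####%####%####·%####.

X%####%####%####%####%####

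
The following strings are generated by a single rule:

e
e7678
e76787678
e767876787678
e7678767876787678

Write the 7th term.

e767876787678767876787678

Each term is the previous one with 7678 appended.
From e7678767876787678, 2 further steps: e7678767876787678 → e76787678767876787678 → (answer).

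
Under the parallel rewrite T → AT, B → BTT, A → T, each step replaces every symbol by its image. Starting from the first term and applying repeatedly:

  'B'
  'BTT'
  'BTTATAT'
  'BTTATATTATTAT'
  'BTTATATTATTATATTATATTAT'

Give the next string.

Rewriting the 23 symbols of BTTATATTATTATATTATATTAT one by one yields BTT AT AT T AT T AT AT T AT AT T AT T AT AT T AT T AT AT T AT; concatenated:

BTTATATTATTATATTATATTATTATATTATTATATTAT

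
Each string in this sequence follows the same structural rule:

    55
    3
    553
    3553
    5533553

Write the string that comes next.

35535533553

From term 3 onward, concatenate the second-to-last term with the last: 55·3 = 553, 3·553 = 3553, …
So term 6 is 3553·5533553.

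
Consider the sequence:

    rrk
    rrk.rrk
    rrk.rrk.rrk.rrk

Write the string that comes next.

Each string is two copies of the previous one joined by '.'.
Doubling rrk.rrk.rrk.rrk with '.' between the halves:

rrk.rrk.rrk.rrk.rrk.rrk.rrk.rrk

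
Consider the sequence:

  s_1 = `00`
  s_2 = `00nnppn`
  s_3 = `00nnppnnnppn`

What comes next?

Every step adds nnppn to the end: s(k+1) = s(k)·nnppn.
So the next term is 00nnppnnnppn·nnppn.

00nnppnnnppnnnppn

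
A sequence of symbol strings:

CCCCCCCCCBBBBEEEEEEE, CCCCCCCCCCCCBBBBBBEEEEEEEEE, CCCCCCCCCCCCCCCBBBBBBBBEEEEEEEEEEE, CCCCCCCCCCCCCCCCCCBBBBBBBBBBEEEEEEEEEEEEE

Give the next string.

Term n consists of 3n C's, followed by 2n-2 B's, followed by 2n+1 E's, where the shown terms are n = 3, 4, 5, 6.
For the next term, n = 7, so the run lengths are 21, 12, 15.

CCCCCCCCCCCCCCCCCCCCCBBBBBBBBBBBBEEEEEEEEEEEEEEE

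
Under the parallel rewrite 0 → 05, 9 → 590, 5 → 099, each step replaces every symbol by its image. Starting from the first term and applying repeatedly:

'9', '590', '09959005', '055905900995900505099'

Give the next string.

Rewriting the 21 symbols of 055905900995900505099 one by one yields 05 099 099 590 05 099 590 05 05 590 590 099 590 05 05 099 05 099 05 590 590; concatenated:

0509909959005099590050559059009959005050990509905590590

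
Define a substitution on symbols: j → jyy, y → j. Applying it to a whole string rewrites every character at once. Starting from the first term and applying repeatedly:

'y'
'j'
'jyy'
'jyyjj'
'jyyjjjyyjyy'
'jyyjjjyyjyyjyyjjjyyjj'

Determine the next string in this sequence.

jyyjjjyyjyyjyyjjjyyjjjyyjjjyyjyyjyyjjjyyjyy

Replace each of the 21 characters of jyyjjjyyjyyjyyjjjyyjj in place — jyy j j jyy jyy jyy j j jyy j j jyy j j jyy jyy jyy j j jyy jyy — and concatenate.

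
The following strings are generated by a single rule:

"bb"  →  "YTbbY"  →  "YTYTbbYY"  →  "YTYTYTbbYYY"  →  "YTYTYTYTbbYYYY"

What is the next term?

YTYTYTYTYTbbYYYYY

Each term wraps the previous one in YT on the left and Y on the right.
So the next term is YT·YTYTYTYTbbYYYY·Y.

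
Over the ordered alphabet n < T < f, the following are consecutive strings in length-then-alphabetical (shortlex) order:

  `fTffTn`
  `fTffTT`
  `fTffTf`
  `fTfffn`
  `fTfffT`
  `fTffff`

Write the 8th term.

ffnnnT

Continuing the enumeration 2 steps past fTffff: fTffff → ffnnnn → (answer).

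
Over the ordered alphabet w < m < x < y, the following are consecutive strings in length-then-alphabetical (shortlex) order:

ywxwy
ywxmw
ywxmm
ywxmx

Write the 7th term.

Stepping forward 3 times from ywxmx: ywxmx → ywxmy → ywxxw, then the target.

ywxxm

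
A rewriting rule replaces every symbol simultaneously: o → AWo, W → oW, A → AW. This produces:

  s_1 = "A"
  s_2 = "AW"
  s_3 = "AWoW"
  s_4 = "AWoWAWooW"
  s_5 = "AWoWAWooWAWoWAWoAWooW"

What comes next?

Rewriting the 21 symbols of AWoWAWooWAWoWAWoAWooW one by one yields AW oW AWo oW AW oW AWo AWo oW AW oW AWo oW AW oW AWo AW oW AWo AWo oW; concatenated:

AWoWAWooWAWoWAWoAWooWAWoWAWooWAWoWAWoAWoWAWoAWooW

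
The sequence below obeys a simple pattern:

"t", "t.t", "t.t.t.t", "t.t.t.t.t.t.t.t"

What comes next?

Each string is two copies of the previous one joined by '.'.
So the next term is two copies of t.t.t.t.t.t.t.t with '.' between the halves.

t.t.t.t.t.t.t.t.t.t.t.t.t.t.t.t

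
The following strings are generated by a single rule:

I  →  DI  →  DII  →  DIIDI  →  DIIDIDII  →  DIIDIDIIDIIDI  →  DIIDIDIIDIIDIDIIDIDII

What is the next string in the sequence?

This is a Fibonacci-style word recurrence s(k) = s(k−1)·s(k−2): e.g. DI·I = DII.
Continuing: DIIDIDIIDIIDIDIIDIDII · DIIDIDIIDIIDI gives term 8.

DIIDIDIIDIIDIDIIDIDIIDIIDIDIIDIIDI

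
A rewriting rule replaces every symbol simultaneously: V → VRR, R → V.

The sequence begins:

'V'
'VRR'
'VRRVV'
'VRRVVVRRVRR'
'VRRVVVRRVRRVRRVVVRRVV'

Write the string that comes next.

VRRVVVRRVRRVRRVVVRRVVVRRVVVRRVRRVRRVVVRRVRR

φ(VRRVVVRRVRRVRRVVVRRVV) expands symbol-by-symbol to VRR V V VRR VRR VRR V V VRR V V VRR V V VRR VRR VRR V V VRR VRR; joining the 21 pieces gives the next term.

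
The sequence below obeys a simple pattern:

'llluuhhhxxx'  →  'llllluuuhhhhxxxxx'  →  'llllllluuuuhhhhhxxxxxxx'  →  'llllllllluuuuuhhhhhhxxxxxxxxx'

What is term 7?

llllllllllllllluuuuuuuuhhhhhhhhhxxxxxxxxxxxxxxx

Each string has the form l^{2n+1} u^{n+1} h^{n+2} x^{2n+1} (n = 1, 2, …).
For term 7, n = 7, so the run lengths are 15, 8, 9, 15.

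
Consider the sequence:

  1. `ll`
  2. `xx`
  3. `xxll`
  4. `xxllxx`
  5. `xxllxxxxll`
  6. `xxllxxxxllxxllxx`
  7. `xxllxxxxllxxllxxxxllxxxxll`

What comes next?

This is a Fibonacci-style word recurrence s(k) = s(k−1)·s(k−2): e.g. xx·ll = xxll.
So term 8 is xxllxxxxllxxllxxxxllxxxxll·xxllxxxxllxxllxx.

xxllxxxxllxxllxxxxllxxxxllxxllxxxxllxxllxx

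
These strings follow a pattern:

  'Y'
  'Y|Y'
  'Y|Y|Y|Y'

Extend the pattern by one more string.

s(k+1) = s(k)·|·s(k) — each term doubles the last with '|' between the halves.
Doubling Y|Y|Y|Y with '|' between the halves:

Y|Y|Y|Y|Y|Y|Y|Y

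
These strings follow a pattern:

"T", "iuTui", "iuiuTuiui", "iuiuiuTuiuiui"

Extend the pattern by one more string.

s(k+1) = iu·s(k)·ui, so each term gains iu as a prefix and ui as a suffix.
Applying this once more to iuiuiuTuiuiui:

iuiuiuiuTuiuiuiui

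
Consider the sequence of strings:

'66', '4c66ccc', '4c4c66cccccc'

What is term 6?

4c4c4c4c4c66ccccccccccccccc

Each term wraps the previous one in 4c on the left and ccc on the right.
From 4c4c66cccccc, 3 further steps: 4c4c66cccccc → 4c4c4c66ccccccccc → 4c4c4c4c66cccccccccccc → (answer).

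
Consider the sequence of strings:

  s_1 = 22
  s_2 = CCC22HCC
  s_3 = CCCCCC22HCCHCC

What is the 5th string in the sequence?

s(k+1) = CCC·s(k)·HCC, so each term gains CCC as a prefix and HCC as a suffix.
From CCCCCC22HCCHCC, 2 further steps: CCCCCC22HCCHCC → CCCCCCCCC22HCCHCCHCC → (answer).

CCCCCCCCCCCC22HCCHCCHCCHCC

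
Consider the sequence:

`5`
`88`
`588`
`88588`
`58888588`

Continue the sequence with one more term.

8858858888588

Each term (from the third on) is the two preceding terms concatenated in order: term 3 = 5·88 = 588.
Continuing: 88588 · 58888588 gives term 6.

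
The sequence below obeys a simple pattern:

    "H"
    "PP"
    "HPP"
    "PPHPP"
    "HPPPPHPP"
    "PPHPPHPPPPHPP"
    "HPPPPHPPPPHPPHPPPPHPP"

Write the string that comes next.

This is a Fibonacci-style word recurrence s(k) = s(k−2)·s(k−1): e.g. H·PP = HPP.
The next term joins PPHPPHPPPPHPP and HPPPPHPPPPHPPHPPPPHPP.

PPHPPHPPPPHPPHPPPPHPPPPHPPHPPPPHPP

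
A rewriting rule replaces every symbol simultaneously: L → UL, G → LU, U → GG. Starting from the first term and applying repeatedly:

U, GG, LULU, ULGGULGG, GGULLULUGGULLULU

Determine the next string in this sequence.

Replace each of the 16 characters of GGULLULUGGULLULU in place — LU LU GG UL UL GG UL GG LU LU GG UL UL GG UL GG — and concatenate.

LULUGGULULGGULGGLULUGGULULGGULGG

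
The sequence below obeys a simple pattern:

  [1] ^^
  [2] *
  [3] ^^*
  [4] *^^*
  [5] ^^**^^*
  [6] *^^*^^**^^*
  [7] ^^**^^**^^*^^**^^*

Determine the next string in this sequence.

Each term (from the third on) is the two preceding terms concatenated in order: term 3 = ^^·* = ^^*.
So term 8 is *^^*^^**^^*·^^**^^**^^*^^**^^*.

*^^*^^**^^*^^**^^**^^*^^**^^*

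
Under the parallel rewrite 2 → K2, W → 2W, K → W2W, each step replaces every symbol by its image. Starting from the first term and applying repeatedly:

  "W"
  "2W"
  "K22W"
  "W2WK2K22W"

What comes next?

Rewriting each symbol of W2WK2K22W: W→2W, 2→K2, W→2W, K→W2W, 2→K2, K→W2W, 2→K2, 2→K2, W→2W, which concatenates to 2W K2 2W W2W K2 W2W K2 K2 2W.

2WK22WW2WK2W2WK2K22W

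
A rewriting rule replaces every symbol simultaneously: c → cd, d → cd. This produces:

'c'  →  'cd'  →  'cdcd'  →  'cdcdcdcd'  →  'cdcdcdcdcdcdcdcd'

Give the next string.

Replace each of the 16 characters of cdcdcdcdcdcdcdcd in place — cd cd cd cd cd cd cd cd cd cd cd cd cd cd cd cd — and concatenate.

cdcdcdcdcdcdcdcdcdcdcdcdcdcdcdcd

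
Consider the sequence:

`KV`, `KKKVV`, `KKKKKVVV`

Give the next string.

KKKKKKKVVVV

Term n consists of 2n-1 K's, followed by n V's (n = 1, 2, …).
Setting n = 4 gives 7, 4 characters in each block.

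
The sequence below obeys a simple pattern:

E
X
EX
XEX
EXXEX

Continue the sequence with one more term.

XEXEXXEX

Each term (from the third on) is the two preceding terms concatenated in order: term 3 = E·X = EX.
Continuing: XEX · EXXEX gives term 6.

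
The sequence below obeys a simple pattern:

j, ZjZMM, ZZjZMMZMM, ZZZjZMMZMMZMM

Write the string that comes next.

s(k+1) = Z·s(k)·ZMM, so each term gains Z as a prefix and ZMM as a suffix.
Applying this once more to ZZZjZMMZMMZMM:

ZZZZjZMMZMMZMMZMM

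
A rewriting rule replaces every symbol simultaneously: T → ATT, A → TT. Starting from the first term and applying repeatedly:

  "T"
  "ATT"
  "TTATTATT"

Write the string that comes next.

ATTATTTTATTATTTTATTATT

Expanding TTATTATT: T→ATT, T→ATT, A→TT, T→ATT, T→ATT, A→TT, T→ATT, T→ATT. Concatenated: ATT ATT TT ATT ATT TT ATT ATT.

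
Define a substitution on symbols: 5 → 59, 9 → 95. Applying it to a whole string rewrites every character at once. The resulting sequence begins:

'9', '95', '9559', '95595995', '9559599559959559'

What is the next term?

Replace each of the 16 characters of 9559599559959559 in place — 95 59 59 95 59 95 95 59 59 95 95 59 95 59 59 95 — and concatenate.

95595995599595595995955995595995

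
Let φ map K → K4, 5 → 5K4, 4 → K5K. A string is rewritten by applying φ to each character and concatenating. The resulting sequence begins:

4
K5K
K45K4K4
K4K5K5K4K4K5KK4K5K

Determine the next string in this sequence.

Rewriting the 18 symbols of K4K5K5K4K4K5KK4K5K one by one yields K4 K5K K4 5K4 K4 5K4 K4 K5K K4 K5K K4 5K4 K4 K4 K5K K4 5K4 K4; concatenated:

K4K5KK45K4K45K4K4K5KK4K5KK45K4K4K4K5KK45K4K4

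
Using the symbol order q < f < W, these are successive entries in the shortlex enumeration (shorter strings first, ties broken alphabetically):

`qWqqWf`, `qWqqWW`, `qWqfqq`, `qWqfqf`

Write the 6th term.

qWqffq

Stepping forward 2 times from qWqfqf: qWqfqf → qWqfqW, then the target.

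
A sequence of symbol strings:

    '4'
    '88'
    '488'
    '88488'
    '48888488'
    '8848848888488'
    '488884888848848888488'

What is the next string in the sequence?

From term 3 onward, concatenate the second-to-last term with the last: 4·88 = 488, 88·488 = 88488, …
The next term joins 8848848888488 and 488884888848848888488.

8848848888488488884888848848888488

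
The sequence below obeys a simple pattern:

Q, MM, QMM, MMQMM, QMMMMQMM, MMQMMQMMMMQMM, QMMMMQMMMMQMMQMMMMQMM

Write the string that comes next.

This is a Fibonacci-style word recurrence s(k) = s(k−2)·s(k−1): e.g. Q·MM = QMM.
The next term joins MMQMMQMMMMQMM and QMMMMQMMMMQMMQMMMMQMM.

MMQMMQMMMMQMMQMMMMQMMMMQMMQMMMMQMM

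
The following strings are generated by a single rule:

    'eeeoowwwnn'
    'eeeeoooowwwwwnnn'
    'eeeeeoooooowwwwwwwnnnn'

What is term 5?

Term n consists of n+2 e's, followed by 2n o's, followed by 2n+1 w's, followed by n+1 n's (n = 1, 2, …).
At n = 5 the blocks have lengths 7, 10, 11, 6.

eeeeeeeoooooooooowwwwwwwwwwwnnnnnn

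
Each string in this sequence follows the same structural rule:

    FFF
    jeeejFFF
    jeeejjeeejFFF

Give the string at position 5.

The strings grow by a fixed prefix jeeej each time.
From jeeejjeeejFFF, 2 further steps: jeeejjeeejFFF → jeeejjeeejjeeejFFF → (answer).

jeeejjeeejjeeejjeeejFFF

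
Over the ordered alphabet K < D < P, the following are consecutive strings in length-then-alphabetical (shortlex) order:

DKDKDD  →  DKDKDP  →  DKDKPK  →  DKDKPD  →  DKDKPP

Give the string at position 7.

DKDDKD

Continuing the enumeration 2 steps past DKDKPP: DKDKPP → DKDDKK → (answer).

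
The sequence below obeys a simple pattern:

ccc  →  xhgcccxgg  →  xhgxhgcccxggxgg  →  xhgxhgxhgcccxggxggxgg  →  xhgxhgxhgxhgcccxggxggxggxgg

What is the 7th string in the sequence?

s(k+1) = xhg·s(k)·xgg, so each term gains xhg as a prefix and xgg as a suffix.
From xhgxhgxhgxhgcccxggxggxggxgg, 2 further steps: xhgxhgxhgxhgcccxggxggxggxgg → xhgxhgxhgxhgxhgcccxggxggxggxggxgg → (answer).

xhgxhgxhgxhgxhgxhgcccxggxggxggxggxggxgg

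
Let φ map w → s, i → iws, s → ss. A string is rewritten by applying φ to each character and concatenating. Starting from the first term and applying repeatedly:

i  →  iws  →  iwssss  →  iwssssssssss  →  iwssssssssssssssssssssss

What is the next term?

φ(iwssssssssssssssssssssss) expands symbol-by-symbol to iws s ss ss ss ss ss ss ss ss ss ss ss ss ss ss ss ss ss ss ss ss ss ss; joining the 24 pieces gives the next term.

iwssssssssssssssssssssssssssssssssssssssssssssss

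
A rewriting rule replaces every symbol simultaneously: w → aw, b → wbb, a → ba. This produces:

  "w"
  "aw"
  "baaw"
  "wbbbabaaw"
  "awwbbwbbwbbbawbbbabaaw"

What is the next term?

Applying the rule to each of the 22 symbols of awwbbwbbwbbbawbbbabaaw gives the pieces ba aw aw wbb wbb aw wbb wbb aw wbb wbb wbb ba aw wbb wbb wbb ba wbb ba ba aw, which concatenate to the answer.

baawawwbbwbbawwbbwbbawwbbwbbwbbbaawwbbwbbwbbbawbbbabaaw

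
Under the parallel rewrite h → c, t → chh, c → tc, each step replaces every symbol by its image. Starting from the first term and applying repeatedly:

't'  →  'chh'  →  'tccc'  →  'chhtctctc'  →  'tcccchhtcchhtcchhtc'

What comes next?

Rewriting the 19 symbols of tcccchhtcchhtcchhtc one by one yields chh tc tc tc tc c c chh tc tc c c chh tc tc c c chh tc; concatenated:

chhtctctctcccchhtctcccchhtctcccchhtc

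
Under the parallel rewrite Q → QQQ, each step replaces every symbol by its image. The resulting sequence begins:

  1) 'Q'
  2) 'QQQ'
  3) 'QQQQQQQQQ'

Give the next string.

Apply φ to QQQQQQQQQ symbol by symbol: Q→QQQ, Q→QQQ, Q→QQQ, Q→QQQ, Q→QQQ, Q→QQQ, Q→QQQ, Q→QQQ, Q→QQQ; joined: QQQ QQQ QQQ QQQ QQQ QQQ QQQ QQQ QQQ.

QQQQQQQQQQQQQQQQQQQQQQQQQQQ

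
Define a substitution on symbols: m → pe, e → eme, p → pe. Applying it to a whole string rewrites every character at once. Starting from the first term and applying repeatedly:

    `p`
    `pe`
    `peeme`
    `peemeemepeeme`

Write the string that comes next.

Applying the rule to each of the 13 symbols of peemeemepeeme gives the pieces pe eme eme pe eme eme pe eme pe eme eme pe eme, which concatenate to the answer.

peemeemepeemeemepeemepeemeemepeeme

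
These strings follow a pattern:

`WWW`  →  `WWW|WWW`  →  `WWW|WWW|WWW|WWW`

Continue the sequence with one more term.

Every step duplicates the string with '|' between the halves.
So the next term is two copies of WWW|WWW|WWW|WWW with '|' between the halves.

WWW|WWW|WWW|WWW|WWW|WWW|WWW|WWW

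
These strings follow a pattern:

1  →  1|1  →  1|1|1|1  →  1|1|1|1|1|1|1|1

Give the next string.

1|1|1|1|1|1|1|1|1|1|1|1|1|1|1|1

Each string is two copies of the previous one joined by '|'.
One more doubling of 1|1|1|1|1|1|1|1 gives the answer.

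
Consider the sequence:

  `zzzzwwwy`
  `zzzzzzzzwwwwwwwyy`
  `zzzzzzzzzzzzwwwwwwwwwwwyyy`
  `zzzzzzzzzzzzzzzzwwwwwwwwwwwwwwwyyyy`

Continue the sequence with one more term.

Each string has the form z^{4n} w^{4n-1} y^{n} (n = 1, 2, …).
At n = 5 the blocks have lengths 20, 19, 5.

zzzzzzzzzzzzzzzzzzzzwwwwwwwwwwwwwwwwwwwyyyyy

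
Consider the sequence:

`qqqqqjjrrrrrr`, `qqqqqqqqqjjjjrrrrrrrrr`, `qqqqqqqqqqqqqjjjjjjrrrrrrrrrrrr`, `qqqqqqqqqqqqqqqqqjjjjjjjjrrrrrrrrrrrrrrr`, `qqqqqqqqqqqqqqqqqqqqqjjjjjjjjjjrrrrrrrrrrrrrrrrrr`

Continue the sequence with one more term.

Each string has the form q^{4n+1} j^{2n} r^{3n+3} (n = 1, 2, …).
For the next term, n = 6, so the run lengths are 25, 12, 21.

qqqqqqqqqqqqqqqqqqqqqqqqqjjjjjjjjjjjjrrrrrrrrrrrrrrrrrrrrr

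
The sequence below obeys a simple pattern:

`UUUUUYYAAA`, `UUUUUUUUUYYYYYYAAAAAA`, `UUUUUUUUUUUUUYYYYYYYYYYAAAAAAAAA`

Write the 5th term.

Each string has the form U^{4n+1} Y^{4n-2} A^{3n} (n = 1, 2, …).
For term 5, n = 5, so the run lengths are 21, 18, 15.

UUUUUUUUUUUUUUUUUUUUUYYYYYYYYYYYYYYYYYYAAAAAAAAAAAAAAA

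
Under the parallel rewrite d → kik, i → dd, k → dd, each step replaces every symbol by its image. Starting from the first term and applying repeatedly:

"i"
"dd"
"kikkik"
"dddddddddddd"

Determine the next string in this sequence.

Rewriting each symbol of dddddddddddd: d→kik, d→kik, d→kik, d→kik, d→kik, d→kik, d→kik, d→kik, d→kik, d→kik, d→kik, d→kik, which concatenates to kik kik kik kik kik kik kik kik kik kik kik kik.

kikkikkikkikkikkikkikkikkikkikkikkik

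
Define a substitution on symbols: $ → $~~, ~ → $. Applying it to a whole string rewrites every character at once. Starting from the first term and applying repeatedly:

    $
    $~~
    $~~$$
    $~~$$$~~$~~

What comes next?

$~~$$$~~$~~$~~$$$~~$$

Expanding $~~$$$~~$~~: $→$~~, ~→$, ~→$, $→$~~, $→$~~, $→$~~, ~→$, ~→$, $→$~~, ~→$, ~→$. Concatenated: $~~ $ $ $~~ $~~ $~~ $ $ $~~ $ $.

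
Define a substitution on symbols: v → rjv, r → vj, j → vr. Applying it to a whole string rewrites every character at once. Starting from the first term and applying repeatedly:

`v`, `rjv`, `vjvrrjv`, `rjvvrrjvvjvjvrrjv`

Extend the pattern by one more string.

vjvrrjvrjvvjvjvrrjvrjvvrrjvvrrjvvjvjvrrjv

Applying the rule to each of the 17 symbols of rjvvrrjvvjvjvrrjv gives the pieces vj vr rjv rjv vj vj vr rjv rjv vr rjv vr rjv vj vj vr rjv, which concatenate to the answer.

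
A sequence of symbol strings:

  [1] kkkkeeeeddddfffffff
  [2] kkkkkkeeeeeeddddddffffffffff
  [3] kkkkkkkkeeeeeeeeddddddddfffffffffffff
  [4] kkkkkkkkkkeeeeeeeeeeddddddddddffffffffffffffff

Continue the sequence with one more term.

kkkkkkkkkkkkeeeeeeeeeeeeddddddddddddfffffffffffffffffff

Term n consists of 2n k's, followed by 2n e's, followed by 2n d's, followed by 3n+1 f's, where the shown terms are n = 2, 3, 4, 5.
For the next term, n = 6, so the run lengths are 12, 12, 12, 19.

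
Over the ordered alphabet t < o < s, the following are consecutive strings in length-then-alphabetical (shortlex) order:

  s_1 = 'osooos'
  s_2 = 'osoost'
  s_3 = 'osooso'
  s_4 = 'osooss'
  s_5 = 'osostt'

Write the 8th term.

ososot

Stepping forward 3 times from osostt: osostt → ososto → ososts, then the target.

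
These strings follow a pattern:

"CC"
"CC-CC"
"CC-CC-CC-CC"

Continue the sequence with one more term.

CC-CC-CC-CC-CC-CC-CC-CC

Every step duplicates the string with '-' between the halves.
One more doubling of CC-CC-CC-CC gives the answer.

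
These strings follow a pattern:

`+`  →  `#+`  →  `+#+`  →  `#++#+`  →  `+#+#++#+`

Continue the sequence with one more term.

From term 3 onward, concatenate the second-to-last term with the last: +·#+ = +#+, #+·+#+ = #++#+, …
Continuing: #++#+ · +#+#++#+ gives term 6.

#++#++#+#++#+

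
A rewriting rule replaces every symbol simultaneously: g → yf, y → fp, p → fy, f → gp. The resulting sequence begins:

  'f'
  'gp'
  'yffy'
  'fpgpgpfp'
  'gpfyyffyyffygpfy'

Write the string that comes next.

yffygpfpfpgpgpfpfpgpgpfpyffygpfp

Applying the rule to each of the 16 symbols of gpfyyffyyffygpfy gives the pieces yf fy gp fp fp gp gp fp fp gp gp fp yf fy gp fp, which concatenate to the answer.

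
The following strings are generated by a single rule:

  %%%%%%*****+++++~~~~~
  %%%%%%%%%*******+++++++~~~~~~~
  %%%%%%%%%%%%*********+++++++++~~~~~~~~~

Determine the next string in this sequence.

%%%%%%%%%%%%%%%***********+++++++++++~~~~~~~~~~~

Reading off run lengths: % runs 6, 9, 12; * runs 5, 7, 9; + runs 5, 7, 9; ~ runs 5, 7, 9 — each is linear in n, where the shown terms are n = 2, 3, 4.
Setting n = 5 gives 15, 11, 11, 11 characters in each block.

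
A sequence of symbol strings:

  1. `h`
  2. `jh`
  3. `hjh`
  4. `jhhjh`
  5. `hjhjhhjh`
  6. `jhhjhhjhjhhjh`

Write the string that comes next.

hjhjhhjhjhhjhhjhjhhjh

This is a Fibonacci-style word recurrence s(k) = s(k−2)·s(k−1): e.g. h·jh = hjh.
The next term joins hjhjhhjh and jhhjhhjhjhhjh.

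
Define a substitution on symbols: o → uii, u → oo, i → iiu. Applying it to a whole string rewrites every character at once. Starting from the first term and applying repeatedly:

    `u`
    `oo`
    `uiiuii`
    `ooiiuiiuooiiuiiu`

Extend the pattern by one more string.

uiiuiiiiuiiuooiiuiiuoouiiuiiiiuiiuooiiuiiuoo

φ(ooiiuiiuooiiuiiu) expands symbol-by-symbol to uii uii iiu iiu oo iiu iiu oo uii uii iiu iiu oo iiu iiu oo; joining the 16 pieces gives the next term.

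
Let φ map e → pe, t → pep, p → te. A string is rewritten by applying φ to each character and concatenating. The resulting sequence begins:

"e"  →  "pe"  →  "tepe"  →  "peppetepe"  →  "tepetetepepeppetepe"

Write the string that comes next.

peppetepepeppepeppetepetepetetepepeppetepe

Replace each of the 19 characters of tepetetepepeppetepe in place — pep pe te pe pep pe pep pe te pe te pe te te pe pep pe te pe — and concatenate.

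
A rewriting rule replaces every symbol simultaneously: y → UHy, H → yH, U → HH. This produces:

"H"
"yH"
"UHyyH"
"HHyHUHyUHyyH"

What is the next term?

yHyHUHyyHHHyHUHyHHyHUHyUHyyH

Rewriting each symbol of HHyHUHyUHyyH: H→yH, H→yH, y→UHy, H→yH, U→HH, H→yH, y→UHy, U→HH, H→yH, y→UHy, y→UHy, H→yH, which concatenates to yH yH UHy yH HH yH UHy HH yH UHy UHy yH.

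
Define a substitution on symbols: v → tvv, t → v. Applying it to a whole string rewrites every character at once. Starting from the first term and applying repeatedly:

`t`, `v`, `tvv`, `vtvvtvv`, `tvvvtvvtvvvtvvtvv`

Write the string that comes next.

Rewriting the 17 symbols of tvvvtvvtvvvtvvtvv one by one yields v tvv tvv tvv v tvv tvv v tvv tvv tvv v tvv tvv v tvv tvv; concatenated:

vtvvtvvtvvvtvvtvvvtvvtvvtvvvtvvtvvvtvvtvv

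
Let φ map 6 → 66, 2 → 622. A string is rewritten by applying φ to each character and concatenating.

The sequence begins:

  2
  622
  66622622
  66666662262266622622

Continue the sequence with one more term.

Replace each of the 20 characters of 66666662262266622622 in place — 66 66 66 66 66 66 66 622 622 66 622 622 66 66 66 622 622 66 622 622 — and concatenate.

666666666666666226226662262266666662262266622622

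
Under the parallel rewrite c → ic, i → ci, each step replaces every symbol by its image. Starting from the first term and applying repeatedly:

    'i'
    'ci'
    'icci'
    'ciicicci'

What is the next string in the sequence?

icciciicciicicci

Apply φ to ciicicci symbol by symbol: c→ic, i→ci, i→ci, c→ic, i→ci, c→ic, c→ic, i→ci; joined: ic ci ci ic ci ic ic ci.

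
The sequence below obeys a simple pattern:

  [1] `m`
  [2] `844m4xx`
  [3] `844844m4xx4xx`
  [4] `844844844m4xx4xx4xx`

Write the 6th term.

844844844844844m4xx4xx4xx4xx4xx

Each term wraps the previous one in 844 on the left and 4xx on the right.
From 844844844m4xx4xx4xx, 2 further steps: 844844844m4xx4xx4xx → 844844844844m4xx4xx4xx4xx → (answer).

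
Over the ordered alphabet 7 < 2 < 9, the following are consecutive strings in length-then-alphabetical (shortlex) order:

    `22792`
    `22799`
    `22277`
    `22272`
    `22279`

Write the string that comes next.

22227

Find the rightmost character of 22279 below 9, bump it to the next letter, and reset everything to its right to 7.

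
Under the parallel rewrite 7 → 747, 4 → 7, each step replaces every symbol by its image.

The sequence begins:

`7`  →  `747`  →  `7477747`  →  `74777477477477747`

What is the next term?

Rewriting the 17 symbols of 74777477477477747 one by one yields 747 7 747 747 747 7 747 747 7 747 747 7 747 747 747 7 747; concatenated:

74777477477477747747774774777477477477747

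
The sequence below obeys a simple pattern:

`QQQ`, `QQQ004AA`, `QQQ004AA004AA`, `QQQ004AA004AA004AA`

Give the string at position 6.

QQQ004AA004AA004AA004AA004AA

Each term is the previous one with 004AA appended.
From QQQ004AA004AA004AA, 2 further steps: QQQ004AA004AA004AA → QQQ004AA004AA004AA004AA → (answer).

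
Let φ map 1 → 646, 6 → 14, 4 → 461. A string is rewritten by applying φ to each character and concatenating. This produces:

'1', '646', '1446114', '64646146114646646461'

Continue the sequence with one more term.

Replace each of the 20 characters of 64646146114646646461 in place — 14 461 14 461 14 646 461 14 646 646 461 14 461 14 14 461 14 461 14 646 — and concatenate.

144611446114646461146466464611446114144611446114646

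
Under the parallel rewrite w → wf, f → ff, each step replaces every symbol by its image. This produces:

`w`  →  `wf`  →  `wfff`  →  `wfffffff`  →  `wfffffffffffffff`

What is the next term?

Rewriting the 16 symbols of wfffffffffffffff one by one yields wf ff ff ff ff ff ff ff ff ff ff ff ff ff ff ff; concatenated:

wfffffffffffffffffffffffffffffff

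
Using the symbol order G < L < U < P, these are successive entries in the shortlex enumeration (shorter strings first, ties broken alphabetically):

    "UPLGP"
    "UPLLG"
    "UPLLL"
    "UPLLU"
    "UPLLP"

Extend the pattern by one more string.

UPLUG

The successor of UPLLP increments the rightmost position that isn't already P and resets every position after it to G.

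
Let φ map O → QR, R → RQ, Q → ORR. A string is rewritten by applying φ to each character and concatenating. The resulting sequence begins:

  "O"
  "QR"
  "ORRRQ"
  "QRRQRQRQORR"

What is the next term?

ORRRQRQORRRQORRRQORRQRRQRQ

Apply φ to QRRQRQRQORR symbol by symbol: Q→ORR, R→RQ, R→RQ, Q→ORR, R→RQ, Q→ORR, R→RQ, Q→ORR, O→QR, R→RQ, R→RQ; joined: ORR RQ RQ ORR RQ ORR RQ ORR QR RQ RQ.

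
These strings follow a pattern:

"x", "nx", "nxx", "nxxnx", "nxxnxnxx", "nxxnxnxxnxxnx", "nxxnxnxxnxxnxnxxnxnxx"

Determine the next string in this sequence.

nxxnxnxxnxxnxnxxnxnxxnxxnxnxxnxxnx

Each term (from the third on) is the previous term followed by the one before it: term 3 = nx·x = nxx.
So term 8 is nxxnxnxxnxxnxnxxnxnxx·nxxnxnxxnxxnx.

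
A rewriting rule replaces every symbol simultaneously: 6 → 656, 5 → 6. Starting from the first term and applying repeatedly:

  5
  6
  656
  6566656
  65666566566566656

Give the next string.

65666566566566656656665665666566566566656

φ(65666566566566656) expands symbol-by-symbol to 656 6 656 656 656 6 656 656 6 656 656 6 656 656 656 6 656; joining the 17 pieces gives the next term.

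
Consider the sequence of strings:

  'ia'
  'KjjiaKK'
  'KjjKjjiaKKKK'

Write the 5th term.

s(k+1) = Kjj·s(k)·KK, so each term gains Kjj as a prefix and KK as a suffix.
From KjjKjjiaKKKK, 2 further steps: KjjKjjiaKKKK → KjjKjjKjjiaKKKKKK → (answer).

KjjKjjKjjKjjiaKKKKKKKK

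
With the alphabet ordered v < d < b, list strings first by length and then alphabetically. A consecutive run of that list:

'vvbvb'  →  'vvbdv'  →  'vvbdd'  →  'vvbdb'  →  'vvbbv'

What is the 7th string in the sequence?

Stepping forward 2 times from vvbbv: vvbbv → vvbbd, then the target.

vvbbb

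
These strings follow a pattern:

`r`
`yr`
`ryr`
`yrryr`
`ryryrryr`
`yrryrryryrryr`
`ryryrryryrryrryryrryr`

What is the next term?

yrryrryryrryrryryrryryrryrryryrryr

From term 3 onward, concatenate the second-to-last term with the last: r·yr = ryr, yr·ryr = yrryr, …
Continuing: yrryrryryrryr · ryryrryryrryrryryrryr gives term 8.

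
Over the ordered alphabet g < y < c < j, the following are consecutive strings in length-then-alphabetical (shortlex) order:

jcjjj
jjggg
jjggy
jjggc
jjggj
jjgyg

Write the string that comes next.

jjgyy

The successor of jjgyg increments the rightmost position that isn't already j and resets every position after it to g.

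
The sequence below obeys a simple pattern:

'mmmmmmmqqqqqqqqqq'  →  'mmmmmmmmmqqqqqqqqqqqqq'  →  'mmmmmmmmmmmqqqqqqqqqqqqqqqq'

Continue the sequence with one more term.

mmmmmmmmmmmmmqqqqqqqqqqqqqqqqqqq

Each string has the form m^{2n+1} q^{3n+1}, where the shown terms are n = 3, 4, 5.
Setting n = 6 gives 13, 19 characters in each block.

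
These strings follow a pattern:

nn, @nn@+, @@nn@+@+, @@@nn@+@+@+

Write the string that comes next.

@@@@nn@+@+@+@+

Every step adds @ to the front and @+ to the end of the previous string.
One more step from @@@nn@+@+@+ gives the answer.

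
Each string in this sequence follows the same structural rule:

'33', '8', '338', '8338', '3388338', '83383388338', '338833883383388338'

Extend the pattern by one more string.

83383388338338833883383388338

From term 3 onward, concatenate the second-to-last term with the last: 33·8 = 338, 8·338 = 8338, …
Continuing: 83383388338 · 338833883383388338 gives term 8.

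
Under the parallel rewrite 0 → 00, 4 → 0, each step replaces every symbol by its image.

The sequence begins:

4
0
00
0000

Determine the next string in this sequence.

00000000

Rewriting each symbol of 0000: 0→00, 0→00, 0→00, 0→00, which concatenates to 00 00 00 00.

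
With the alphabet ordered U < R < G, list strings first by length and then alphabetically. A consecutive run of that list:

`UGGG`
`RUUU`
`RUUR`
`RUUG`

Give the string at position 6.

Advancing 2 positions from RUUG through RUUG → RURU reaches term 6.

RURR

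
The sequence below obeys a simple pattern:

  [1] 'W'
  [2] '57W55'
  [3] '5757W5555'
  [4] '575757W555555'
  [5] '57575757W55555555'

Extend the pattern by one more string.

Each term wraps the previous one in 57 on the left and 55 on the right.
Applying this once more to 57575757W55555555:

5757575757W5555555555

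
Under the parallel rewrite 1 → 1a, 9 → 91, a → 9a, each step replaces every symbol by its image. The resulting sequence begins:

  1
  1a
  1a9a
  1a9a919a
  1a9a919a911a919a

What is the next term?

1a9a919a911a919a911a1a9a911a919a

φ(1a9a919a911a919a) expands symbol-by-symbol to 1a 9a 91 9a 91 1a 91 9a 91 1a 1a 9a 91 1a 91 9a; joining the 16 pieces gives the next term.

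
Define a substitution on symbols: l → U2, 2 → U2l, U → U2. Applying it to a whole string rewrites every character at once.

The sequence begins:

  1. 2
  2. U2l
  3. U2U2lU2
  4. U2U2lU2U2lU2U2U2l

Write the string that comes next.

Replace each of the 17 characters of U2U2lU2U2lU2U2U2l in place — U2 U2l U2 U2l U2 U2 U2l U2 U2l U2 U2 U2l U2 U2l U2 U2l U2 — and concatenate.

U2U2lU2U2lU2U2U2lU2U2lU2U2U2lU2U2lU2U2lU2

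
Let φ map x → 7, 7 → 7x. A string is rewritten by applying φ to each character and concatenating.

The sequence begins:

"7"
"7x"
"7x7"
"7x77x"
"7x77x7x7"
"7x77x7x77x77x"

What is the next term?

7x77x7x77x77x7x77x7x7

Replace each of the 13 characters of 7x77x7x77x77x in place — 7x 7 7x 7x 7 7x 7 7x 7x 7 7x 7x 7 — and concatenate.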